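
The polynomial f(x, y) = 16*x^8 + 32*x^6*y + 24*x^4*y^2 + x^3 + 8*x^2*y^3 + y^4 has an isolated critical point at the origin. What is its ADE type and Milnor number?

The Hessian of f at 0 has rank 0. Corank 2; j^3 = x^3 is a perfect cube, so E-series; the 4-jet and mu = 6 give E_6.

Type E_{6}, Milnor number mu = 6.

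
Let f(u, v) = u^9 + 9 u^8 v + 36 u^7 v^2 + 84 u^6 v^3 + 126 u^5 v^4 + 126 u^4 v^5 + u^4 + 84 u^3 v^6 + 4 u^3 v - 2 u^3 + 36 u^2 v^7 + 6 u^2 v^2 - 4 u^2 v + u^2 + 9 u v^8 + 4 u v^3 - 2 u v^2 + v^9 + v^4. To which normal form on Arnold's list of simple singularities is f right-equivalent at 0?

A_8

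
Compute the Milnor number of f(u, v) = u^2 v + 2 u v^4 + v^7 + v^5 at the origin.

The Hessian of f at 0 is [[0, 0], [0, 0]] with rank 0, so corank 2. A Groebner basis of the Jacobian ideal J(f) in C{u,v} is {u*v + v^4, u*v^2, u^2 - 5*u*v}; counting standard monomials gives mu = 6. Corank 2; j^3 = u^2*v has shape L^2 M (L != M), so D-series; mu = 6 gives D_6.

6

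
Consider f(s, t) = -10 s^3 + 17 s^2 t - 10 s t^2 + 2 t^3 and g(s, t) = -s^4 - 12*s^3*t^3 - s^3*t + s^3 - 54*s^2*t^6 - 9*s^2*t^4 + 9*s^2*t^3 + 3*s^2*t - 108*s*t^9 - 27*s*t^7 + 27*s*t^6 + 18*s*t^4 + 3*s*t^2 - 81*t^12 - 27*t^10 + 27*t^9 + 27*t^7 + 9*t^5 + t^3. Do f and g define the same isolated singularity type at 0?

No.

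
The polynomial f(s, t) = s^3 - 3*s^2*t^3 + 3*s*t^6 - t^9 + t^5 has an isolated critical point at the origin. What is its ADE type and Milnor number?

Type E_8, Milnor number mu = 8.

The Hessian of f at 0 has rank 0. Corank 2; j^3 = s^3 is a perfect cube, so E-series; the 5-jet and mu = 8 give E_8.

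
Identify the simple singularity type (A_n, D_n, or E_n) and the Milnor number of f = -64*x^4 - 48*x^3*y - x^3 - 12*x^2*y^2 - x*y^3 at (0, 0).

The Hessian of f at 0 has rank 0. Corank 2; j^3 = -x^3 is a perfect cube, so E-series; the 4-jet and mu = 7 give E_7.

Type E_{7}, Milnor number mu = 7.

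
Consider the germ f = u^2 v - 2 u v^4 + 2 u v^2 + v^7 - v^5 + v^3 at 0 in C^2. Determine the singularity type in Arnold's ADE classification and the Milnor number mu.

Type D6, Milnor number mu = 6.

The Hessian of f at 0 has rank 0. Corank 2; j^3 = v*(u + v)^2 has shape L^2 M (L != M), so D-series; mu = 6 gives D_6.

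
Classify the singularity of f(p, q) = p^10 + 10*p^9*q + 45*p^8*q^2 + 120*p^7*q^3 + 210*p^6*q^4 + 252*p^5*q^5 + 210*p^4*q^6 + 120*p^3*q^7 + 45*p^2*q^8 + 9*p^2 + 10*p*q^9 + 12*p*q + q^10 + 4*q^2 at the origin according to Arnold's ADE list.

A_9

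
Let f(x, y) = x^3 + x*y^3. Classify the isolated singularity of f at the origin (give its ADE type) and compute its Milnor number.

The Hessian of f at 0 is [[0, 0], [0, 0]] with rank 0, so corank 2. A Groebner basis of the Jacobian ideal J(f) in C{x,y} is {x^3, x*y^2, 3*x^2 + y^3}; counting standard monomials gives mu = 7. Corank 2; j^3 = x^3 is a perfect cube, so E-series; the 4-jet and mu = 7 give E_7.

Type E7, Milnor number mu = 7.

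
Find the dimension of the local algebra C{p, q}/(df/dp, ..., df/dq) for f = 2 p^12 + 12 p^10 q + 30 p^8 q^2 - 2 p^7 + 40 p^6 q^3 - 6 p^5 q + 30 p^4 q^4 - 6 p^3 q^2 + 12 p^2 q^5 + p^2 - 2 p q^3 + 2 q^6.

5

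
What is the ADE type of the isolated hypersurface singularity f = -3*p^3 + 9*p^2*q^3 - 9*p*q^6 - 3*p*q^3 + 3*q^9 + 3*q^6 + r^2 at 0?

E7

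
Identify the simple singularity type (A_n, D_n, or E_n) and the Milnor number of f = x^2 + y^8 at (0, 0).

Type A_7, Milnor number mu = 7.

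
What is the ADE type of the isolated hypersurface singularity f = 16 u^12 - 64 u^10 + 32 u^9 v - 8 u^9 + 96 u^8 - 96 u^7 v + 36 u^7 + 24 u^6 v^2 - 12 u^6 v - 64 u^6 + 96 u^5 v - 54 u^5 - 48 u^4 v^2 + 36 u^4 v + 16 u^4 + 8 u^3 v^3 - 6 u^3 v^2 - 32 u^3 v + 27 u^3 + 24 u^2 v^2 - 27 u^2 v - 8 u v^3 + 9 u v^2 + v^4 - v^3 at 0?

The Hessian of f at 0 is [[0, 0], [0, 0]] with rank 0, so corank 2. A Groebner basis of the Jacobian ideal J(f) in C{u,v} is {v^4, u*v^2 - 7*v^3/18, u^2 - 2*u*v/3 + v^2/9}; counting standard monomials gives mu = 6. Corank 2; j^3 = (3*u - v)^3 is a perfect cube, so E-series; the 4-jet and mu = 6 give E_6.

E_6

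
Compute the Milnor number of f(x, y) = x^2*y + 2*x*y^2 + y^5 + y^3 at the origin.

6

The Hessian of f at 0 is [[0, 0], [0, 0]] with rank 0, so corank 2. A Groebner basis of the Jacobian ideal J(f) in C{x,y} is {x^2/5 + y^4 - y^2/5, x^3 + y^3, x*y + y^2}; counting standard monomials gives mu = 6. Corank 2; j^3 = y*(x + y)^2 has shape L^2 M (L != M), so D-series; mu = 6 gives D_6.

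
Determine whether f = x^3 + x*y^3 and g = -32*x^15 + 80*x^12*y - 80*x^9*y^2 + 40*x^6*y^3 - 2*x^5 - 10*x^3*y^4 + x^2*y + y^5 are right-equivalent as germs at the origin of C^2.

The Hessian of f at 0 is [[0, 0], [0, 0]] with rank 0, so corank 2. A Groebner basis of the Jacobian ideal J(f) in C{x,y} is {x^3, x*y^2, 3*x^2 + y^3}; counting standard monomials gives mu = 7. Corank 2; j^3 = x^3 is a perfect cube, so E-series; the 4-jet and mu = 7 give E_7. The Hessian of g at 0 is [[0, 0], [0, 0]] with rank 0, so corank 2. A Groebner basis of the Jacobian ideal J(g) in C{x,y} is {x^2/5 + y^4, x^3, x*y}; counting standard monomials gives mu = 6. Corank 2; j^3 = x^2*y has shape L^2 M (L != M), so D-series; mu = 6 gives D_6. f is E_7 but g is D_6, hence not right-equivalent.

No.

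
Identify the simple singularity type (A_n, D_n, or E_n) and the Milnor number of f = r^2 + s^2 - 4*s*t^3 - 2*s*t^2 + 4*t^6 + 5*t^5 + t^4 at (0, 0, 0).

Type A_4, Milnor number mu = 4.

The Hessian of f at 0 has rank 2. Corank 1: A-series; mu = 4 gives A_4.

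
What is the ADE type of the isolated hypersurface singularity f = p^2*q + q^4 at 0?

D5

The Hessian of f at 0 has rank 0. Corank 2; j^3 = p^2*q has shape L^2 M (L != M), so D-series; mu = 5 gives D_5.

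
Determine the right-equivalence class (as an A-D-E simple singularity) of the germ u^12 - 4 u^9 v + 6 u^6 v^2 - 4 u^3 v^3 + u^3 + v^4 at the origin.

The Hessian of f at 0 has rank 0. Corank 2; j^3 = u^3 is a perfect cube, so E-series; the 4-jet and mu = 6 give E_6.

E_6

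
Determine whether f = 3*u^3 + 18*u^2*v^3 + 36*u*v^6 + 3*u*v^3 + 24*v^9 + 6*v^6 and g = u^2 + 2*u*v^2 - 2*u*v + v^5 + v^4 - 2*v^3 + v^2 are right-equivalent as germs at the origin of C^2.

The Hessian of f at 0 has rank 0. Corank 2; j^3 = 3*u^3 is a perfect cube, so E-series; the 4-jet and mu = 7 give E_7. The Hessian of g at 0 has rank 1. Corank 1: A-series; mu = 4 gives A_4. f is E_7 but g is A_4, hence not right-equivalent.

No.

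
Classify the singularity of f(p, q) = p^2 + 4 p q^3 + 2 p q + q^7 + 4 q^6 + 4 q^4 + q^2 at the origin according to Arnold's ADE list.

A_6

The Hessian of f at 0 is [[2, 2], [2, 2]] with rank 1, so corank 1. A Groebner basis of the Jacobian ideal J(f) in C{p,q} is {p/2 + q^3 + q/2, p^2 + 2*p*q + q^2}; counting standard monomials gives mu = 6. Corank 1: A-series; mu = 6 gives A_6.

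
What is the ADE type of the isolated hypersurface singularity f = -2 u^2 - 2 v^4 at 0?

The Hessian of f at 0 has rank 1. Corank 1: A-series; mu = 3 gives A_3.

A_3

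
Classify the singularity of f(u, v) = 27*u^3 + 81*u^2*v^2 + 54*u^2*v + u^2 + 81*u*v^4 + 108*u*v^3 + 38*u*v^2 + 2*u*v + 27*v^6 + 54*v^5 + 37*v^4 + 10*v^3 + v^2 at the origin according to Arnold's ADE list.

A_{2}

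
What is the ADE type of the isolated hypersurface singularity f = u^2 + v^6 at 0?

A_5

The Hessian of f at 0 has rank 1. Corank 1: A-series; mu = 5 gives A_5.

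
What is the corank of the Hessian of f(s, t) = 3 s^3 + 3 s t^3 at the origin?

2

Hessian at 0 has rank 0.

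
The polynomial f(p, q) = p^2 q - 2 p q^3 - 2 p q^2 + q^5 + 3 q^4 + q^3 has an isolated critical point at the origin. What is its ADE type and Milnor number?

Type D_{5}, Milnor number mu = 5.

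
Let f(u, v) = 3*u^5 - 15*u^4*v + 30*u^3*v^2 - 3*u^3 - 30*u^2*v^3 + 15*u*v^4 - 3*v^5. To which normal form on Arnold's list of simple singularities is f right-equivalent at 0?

E_{8}

The Hessian of f at 0 is [[0, 0], [0, 0]] with rank 0, so corank 2. A Groebner basis of the Jacobian ideal J(f) in C{u,v} is {v^5, u*v^3 - v^4/4, u^2}; counting standard monomials gives mu = 8. Corank 2; j^3 = -3*u^3 is a perfect cube, so E-series; the 5-jet and mu = 8 give E_8.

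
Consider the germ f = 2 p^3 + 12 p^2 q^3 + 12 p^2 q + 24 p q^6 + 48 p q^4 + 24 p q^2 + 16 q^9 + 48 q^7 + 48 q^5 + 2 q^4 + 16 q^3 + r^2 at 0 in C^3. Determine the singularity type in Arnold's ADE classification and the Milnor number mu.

Type E_{6}, Milnor number mu = 6.

The Hessian of f at 0 has rank 1. Corank 2; j^3 = 2*(p + 2*q)^3 is a perfect cube, so E-series; the 4-jet and mu = 6 give E_6.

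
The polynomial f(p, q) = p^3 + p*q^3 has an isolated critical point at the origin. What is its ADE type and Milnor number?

The Hessian of f at 0 has rank 0. Corank 2; j^3 = p^3 is a perfect cube, so E-series; the 4-jet and mu = 7 give E_7.

Type E_7, Milnor number mu = 7.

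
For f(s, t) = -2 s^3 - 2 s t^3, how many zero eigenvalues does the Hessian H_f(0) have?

2

Hessian at 0 has rank 0.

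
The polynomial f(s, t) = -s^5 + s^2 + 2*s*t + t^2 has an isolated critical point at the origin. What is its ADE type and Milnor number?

Type A4, Milnor number mu = 4.

The Hessian of f at 0 has rank 1. Corank 1: A-series; mu = 4 gives A_4.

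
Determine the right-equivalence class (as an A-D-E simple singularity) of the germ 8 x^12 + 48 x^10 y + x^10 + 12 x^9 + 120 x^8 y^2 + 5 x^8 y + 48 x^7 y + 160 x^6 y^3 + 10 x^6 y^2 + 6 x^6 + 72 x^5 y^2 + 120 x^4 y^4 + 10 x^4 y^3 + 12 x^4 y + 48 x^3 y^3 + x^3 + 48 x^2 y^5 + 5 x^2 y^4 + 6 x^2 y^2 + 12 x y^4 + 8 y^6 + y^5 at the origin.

E8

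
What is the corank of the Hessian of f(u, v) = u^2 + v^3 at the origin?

The Hessian at 0 is [[2, 0], [0, 0]] of rank 1; hence corank 1.

1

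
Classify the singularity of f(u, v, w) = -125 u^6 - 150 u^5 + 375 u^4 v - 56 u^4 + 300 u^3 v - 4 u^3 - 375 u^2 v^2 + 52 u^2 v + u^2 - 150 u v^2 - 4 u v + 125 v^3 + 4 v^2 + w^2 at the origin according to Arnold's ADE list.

A_{2}

The Hessian of f at 0 is [[2, -4, 0], [-4, 8, 0], [0, 0, 2]] with rank 2, so corank 1. A Groebner basis of the Jacobian ideal J(f) in C{u,v,w} is {v^2, u - 2*v, w}; counting standard monomials gives mu = 2. Corank 1: A-series; mu = 2 gives A_2.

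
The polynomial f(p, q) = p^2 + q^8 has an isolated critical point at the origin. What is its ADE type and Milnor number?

The Hessian of f at 0 is [[2, 0], [0, 0]] with rank 1, so corank 1. A Groebner basis of the Jacobian ideal J(f) in C{p,q} is {q^7, p}; counting standard monomials gives mu = 7. Corank 1: A-series; mu = 7 gives A_7.

Type A7, Milnor number mu = 7.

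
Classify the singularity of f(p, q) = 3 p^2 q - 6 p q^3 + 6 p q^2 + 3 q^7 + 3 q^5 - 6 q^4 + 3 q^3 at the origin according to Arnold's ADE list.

D8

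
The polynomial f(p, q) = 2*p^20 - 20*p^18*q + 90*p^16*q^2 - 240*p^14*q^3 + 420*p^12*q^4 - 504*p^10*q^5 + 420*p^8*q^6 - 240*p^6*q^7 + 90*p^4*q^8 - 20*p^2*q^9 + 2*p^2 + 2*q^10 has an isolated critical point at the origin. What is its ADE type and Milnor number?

Type A_{9}, Milnor number mu = 9.

The Hessian of f at 0 is [[4, 0], [0, 0]] with rank 1, so corank 1. A Groebner basis of the Jacobian ideal J(f) in C{p,q} is {q^9, p}; counting standard monomials gives mu = 9. Corank 1: A-series; mu = 9 gives A_9.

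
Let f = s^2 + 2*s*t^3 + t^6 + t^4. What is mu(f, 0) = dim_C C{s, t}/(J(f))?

3

The Hessian of f at 0 has rank 1. Corank 1: A-series; mu = 3 gives A_3.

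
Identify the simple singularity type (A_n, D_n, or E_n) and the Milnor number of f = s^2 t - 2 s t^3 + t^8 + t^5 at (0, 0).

The Hessian of f at 0 has rank 0. Corank 2; j^3 = s^2*t has shape L^2 M (L != M), so D-series; mu = 9 gives D_9.

Type D_{9}, Milnor number mu = 9.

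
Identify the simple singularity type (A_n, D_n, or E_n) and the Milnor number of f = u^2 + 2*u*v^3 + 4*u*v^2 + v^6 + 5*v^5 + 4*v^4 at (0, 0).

The Hessian of f at 0 has rank 1. Corank 1: A-series; mu = 4 gives A_4.

Type A_4, Milnor number mu = 4.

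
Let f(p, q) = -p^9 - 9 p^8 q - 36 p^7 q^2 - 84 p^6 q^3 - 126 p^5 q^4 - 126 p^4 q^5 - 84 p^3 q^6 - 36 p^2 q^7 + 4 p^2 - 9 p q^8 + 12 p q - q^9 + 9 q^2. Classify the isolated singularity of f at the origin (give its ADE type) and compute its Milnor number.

The Hessian of f at 0 is [[8, 12], [12, 18]] with rank 1, so corank 1. A Groebner basis of the Jacobian ideal J(f) in C{p,q} is {q^8, p + 3*q/2}; counting standard monomials gives mu = 8. Corank 1: A-series; mu = 8 gives A_8.

Type A_8, Milnor number mu = 8.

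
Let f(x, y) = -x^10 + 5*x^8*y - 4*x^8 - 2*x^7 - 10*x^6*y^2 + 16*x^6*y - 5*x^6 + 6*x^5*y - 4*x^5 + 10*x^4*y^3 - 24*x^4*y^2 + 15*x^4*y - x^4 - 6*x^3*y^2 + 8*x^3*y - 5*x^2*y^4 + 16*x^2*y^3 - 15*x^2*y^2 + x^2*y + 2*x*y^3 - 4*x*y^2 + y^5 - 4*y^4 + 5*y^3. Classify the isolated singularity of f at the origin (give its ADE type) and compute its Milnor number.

Type D_4, Milnor number mu = 4.

The Hessian of f at 0 has rank 0. Corank 2; j^3 = y*(x^2 - 4*x*y + 5*y^2) splits into three distinct lines over C (the quadratic factor has nonzero discriminant), so D_4.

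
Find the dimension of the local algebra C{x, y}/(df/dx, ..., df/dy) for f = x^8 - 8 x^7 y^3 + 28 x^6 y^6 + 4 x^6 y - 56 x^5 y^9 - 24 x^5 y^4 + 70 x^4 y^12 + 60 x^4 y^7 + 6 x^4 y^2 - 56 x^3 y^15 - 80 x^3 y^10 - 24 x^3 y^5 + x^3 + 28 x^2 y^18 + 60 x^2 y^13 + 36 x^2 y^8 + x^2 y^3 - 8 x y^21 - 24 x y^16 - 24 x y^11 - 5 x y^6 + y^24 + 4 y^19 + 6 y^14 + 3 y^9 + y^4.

The Hessian of f at 0 has rank 0. Corank 2; j^3 = x^3 is a perfect cube, so E-series; the 4-jet and mu = 6 give E_6.

6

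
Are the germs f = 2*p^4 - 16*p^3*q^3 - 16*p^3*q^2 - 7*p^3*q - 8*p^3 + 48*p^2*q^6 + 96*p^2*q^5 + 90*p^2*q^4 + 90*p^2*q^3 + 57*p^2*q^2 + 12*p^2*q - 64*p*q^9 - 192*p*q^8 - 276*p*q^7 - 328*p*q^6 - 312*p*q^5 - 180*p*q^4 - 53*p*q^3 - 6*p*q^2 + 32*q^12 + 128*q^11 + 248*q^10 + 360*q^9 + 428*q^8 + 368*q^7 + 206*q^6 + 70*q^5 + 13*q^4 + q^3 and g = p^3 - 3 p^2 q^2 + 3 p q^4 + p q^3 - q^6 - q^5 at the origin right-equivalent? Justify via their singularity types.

Yes.

The Hessian of f at 0 is [[0, 0], [0, 0]] with rank 0, so corank 2. A Groebner basis of the Jacobian ideal J(f) in C{p,q} is {-256*p^2/981 + 256*p*q/981 + q^4 - 8*q^3/2943 - 64*q^2/981, p^3 - 124*p^2/327 + 124*p*q/327 - 253*q^3/1962 - 31*q^2/327, p^2*q - 1496*p^2/2943 + 1496*p*q/2943 - 2254*q^3/8829 - 374*q^2/2943, -1504*p^2/2943 + p*q^2 + 1504*p*q/2943 - 8923*q^3/17658 - 376*q^2/2943}; counting standard monomials gives mu = 7. Corank 2; j^3 = -(2*p - q)^3 is a perfect cube, so E-series; the 4-jet and mu = 7 give E_7. The Hessian of g at 0 is [[0, 0], [0, 0]] with rank 0, so corank 2. A Groebner basis of the Jacobian ideal J(g) in C{p,q} is {-p^2 + q^4 - q^3/3, p^3, p^2*q + p^2/3 + q^3/9, -p^2 + p*q^2 - q^3/3}; counting standard monomials gives mu = 7. Corank 2; j^3 = p^3 is a perfect cube, so E-series; the 4-jet and mu = 7 give E_7. Both have type E_7, hence right-equivalent.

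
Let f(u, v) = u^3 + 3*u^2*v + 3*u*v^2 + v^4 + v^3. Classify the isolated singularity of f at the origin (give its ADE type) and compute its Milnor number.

Type E_{6}, Milnor number mu = 6.

The Hessian of f at 0 is [[0, 0], [0, 0]] with rank 0, so corank 2. A Groebner basis of the Jacobian ideal J(f) in C{u,v} is {v^3, u^2 + 2*u*v + v^2}; counting standard monomials gives mu = 6. Corank 2; j^3 = (u + v)^3 is a perfect cube, so E-series; the 4-jet and mu = 6 give E_6.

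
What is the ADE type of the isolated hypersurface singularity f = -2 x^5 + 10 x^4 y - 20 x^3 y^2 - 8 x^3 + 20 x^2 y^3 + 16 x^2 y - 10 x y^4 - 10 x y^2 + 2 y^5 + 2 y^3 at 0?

D_{6}

The Hessian of f at 0 has rank 0. Corank 2; j^3 = -2*(x - y)*(2*x - y)^2 has shape L^2 M (L != M), so D-series; mu = 6 gives D_6.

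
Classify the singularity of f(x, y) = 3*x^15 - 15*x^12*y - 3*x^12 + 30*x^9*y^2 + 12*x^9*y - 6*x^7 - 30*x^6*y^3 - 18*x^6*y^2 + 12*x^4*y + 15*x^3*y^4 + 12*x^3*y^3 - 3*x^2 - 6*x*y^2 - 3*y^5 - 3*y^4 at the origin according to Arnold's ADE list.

A_4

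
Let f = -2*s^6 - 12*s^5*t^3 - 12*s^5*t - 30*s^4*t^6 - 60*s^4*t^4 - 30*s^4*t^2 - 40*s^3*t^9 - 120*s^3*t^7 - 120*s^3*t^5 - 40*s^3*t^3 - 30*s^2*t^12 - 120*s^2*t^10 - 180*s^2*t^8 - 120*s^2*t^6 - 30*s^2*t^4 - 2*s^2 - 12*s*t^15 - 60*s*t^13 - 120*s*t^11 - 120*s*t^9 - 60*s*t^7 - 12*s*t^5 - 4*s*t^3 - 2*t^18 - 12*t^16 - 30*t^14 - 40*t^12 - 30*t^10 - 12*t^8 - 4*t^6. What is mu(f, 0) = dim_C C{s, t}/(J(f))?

5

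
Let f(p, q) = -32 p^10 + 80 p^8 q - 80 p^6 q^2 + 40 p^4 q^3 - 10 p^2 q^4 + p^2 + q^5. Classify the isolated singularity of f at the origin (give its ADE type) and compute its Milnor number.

Type A_{4}, Milnor number mu = 4.

The Hessian of f at 0 is [[2, 0], [0, 0]] with rank 1, so corank 1. A Groebner basis of the Jacobian ideal J(f) in C{p,q} is {q^4, p}; counting standard monomials gives mu = 4. Corank 1: A-series; mu = 4 gives A_4.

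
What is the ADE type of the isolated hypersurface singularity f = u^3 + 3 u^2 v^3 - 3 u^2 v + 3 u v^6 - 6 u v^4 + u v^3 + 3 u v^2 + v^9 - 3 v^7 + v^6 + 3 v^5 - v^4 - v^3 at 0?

The Hessian of f at 0 has rank 0. Corank 2; j^3 = (u - v)^3 is a perfect cube, so E-series; the 4-jet and mu = 7 give E_7.

E_7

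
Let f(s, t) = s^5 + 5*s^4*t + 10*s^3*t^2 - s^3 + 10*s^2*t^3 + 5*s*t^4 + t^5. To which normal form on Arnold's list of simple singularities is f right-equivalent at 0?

The Hessian of f at 0 has rank 0. Corank 2; j^3 = -s^3 is a perfect cube, so E-series; the 5-jet and mu = 8 give E_8.

E_8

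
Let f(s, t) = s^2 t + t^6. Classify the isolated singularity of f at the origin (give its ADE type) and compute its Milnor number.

The Hessian of f at 0 is [[0, 0], [0, 0]] with rank 0, so corank 2. A Groebner basis of the Jacobian ideal J(f) in C{s,t} is {s^2/6 + t^5, s^3, s*t}; counting standard monomials gives mu = 7. Corank 2; j^3 = s^2*t has shape L^2 M (L != M), so D-series; mu = 7 gives D_7.

Type D_7, Milnor number mu = 7.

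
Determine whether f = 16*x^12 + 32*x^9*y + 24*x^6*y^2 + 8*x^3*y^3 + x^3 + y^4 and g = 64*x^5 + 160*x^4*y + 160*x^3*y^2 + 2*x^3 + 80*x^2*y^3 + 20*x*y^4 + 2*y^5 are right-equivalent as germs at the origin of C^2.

The Hessian of f at 0 is [[0, 0], [0, 0]] with rank 0, so corank 2. A Groebner basis of the Jacobian ideal J(f) in C{x,y} is {y^3, x^2}; counting standard monomials gives mu = 6. Corank 2; j^3 = x^3 is a perfect cube, so E-series; the 4-jet and mu = 6 give E_6. The Hessian of g at 0 is [[0, 0], [0, 0]] with rank 0, so corank 2. A Groebner basis of the Jacobian ideal J(g) in C{x,y} is {y^5, x*y^3 + y^4/8, x^2}; counting standard monomials gives mu = 8. Corank 2; j^3 = 2*x^3 is a perfect cube, so E-series; the 5-jet and mu = 8 give E_8. f is E_6 but g is E_8, hence not right-equivalent.

No.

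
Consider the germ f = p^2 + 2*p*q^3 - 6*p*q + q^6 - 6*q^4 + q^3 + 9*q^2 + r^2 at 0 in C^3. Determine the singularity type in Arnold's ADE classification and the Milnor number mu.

Type A_{2}, Milnor number mu = 2.

The Hessian of f at 0 has rank 2. Corank 1: A-series; mu = 2 gives A_2.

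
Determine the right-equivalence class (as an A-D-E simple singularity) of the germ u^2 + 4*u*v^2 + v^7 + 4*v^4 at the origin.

A_{6}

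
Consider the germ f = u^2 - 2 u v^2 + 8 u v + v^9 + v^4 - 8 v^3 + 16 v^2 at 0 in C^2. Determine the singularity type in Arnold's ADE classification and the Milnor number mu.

The Hessian of f at 0 is [[2, 8], [8, 32]] with rank 1, so corank 1. A Groebner basis of the Jacobian ideal J(f) in C{u,v} is {u^4 + 16*u^3*v + 96*u^3 + 640*u^2*v + 1280*u^2 + 6144*u*v + 4096*u + 16384*v, -u + v^2 - 4*v}; counting standard monomials gives mu = 8. Corank 1: A-series; mu = 8 gives A_8.

Type A_{8}, Milnor number mu = 8.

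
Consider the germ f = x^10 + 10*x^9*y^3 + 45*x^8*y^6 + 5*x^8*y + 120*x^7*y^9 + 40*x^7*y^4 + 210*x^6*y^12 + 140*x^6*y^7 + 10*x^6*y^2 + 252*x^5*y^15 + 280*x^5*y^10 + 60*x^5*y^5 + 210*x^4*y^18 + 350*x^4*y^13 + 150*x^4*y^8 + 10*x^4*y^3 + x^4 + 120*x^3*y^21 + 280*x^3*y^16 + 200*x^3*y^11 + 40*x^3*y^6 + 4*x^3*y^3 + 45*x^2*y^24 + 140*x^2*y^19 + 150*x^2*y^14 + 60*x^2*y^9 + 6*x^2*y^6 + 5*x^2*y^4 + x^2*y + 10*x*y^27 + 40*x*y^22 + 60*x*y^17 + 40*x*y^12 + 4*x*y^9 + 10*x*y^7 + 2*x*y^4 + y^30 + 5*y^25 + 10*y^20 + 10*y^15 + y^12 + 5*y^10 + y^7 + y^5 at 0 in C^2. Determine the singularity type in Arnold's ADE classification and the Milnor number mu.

Type D6, Milnor number mu = 6.

The Hessian of f at 0 has rank 0. Corank 2; j^3 = x^2*y has shape L^2 M (L != M), so D-series; mu = 6 gives D_6.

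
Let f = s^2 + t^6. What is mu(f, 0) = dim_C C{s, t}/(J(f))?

5

The Hessian of f at 0 has rank 1. Corank 1: A-series; mu = 5 gives A_5.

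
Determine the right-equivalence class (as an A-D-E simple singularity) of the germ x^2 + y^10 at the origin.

A_9

The Hessian of f at 0 is [[2, 0], [0, 0]] with rank 1, so corank 1. A Groebner basis of the Jacobian ideal J(f) in C{x,y} is {y^9, x}; counting standard monomials gives mu = 9. Corank 1: A-series; mu = 9 gives A_9.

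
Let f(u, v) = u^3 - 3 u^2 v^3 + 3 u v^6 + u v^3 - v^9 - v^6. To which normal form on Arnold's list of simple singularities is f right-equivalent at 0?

The Hessian of f at 0 is [[0, 0], [0, 0]] with rank 0, so corank 2. A Groebner basis of the Jacobian ideal J(f) in C{u,v} is {u^3, u*v^2, 3*u^2 + v^3}; counting standard monomials gives mu = 7. Corank 2; j^3 = u^3 is a perfect cube, so E-series; the 4-jet and mu = 7 give E_7.

E_7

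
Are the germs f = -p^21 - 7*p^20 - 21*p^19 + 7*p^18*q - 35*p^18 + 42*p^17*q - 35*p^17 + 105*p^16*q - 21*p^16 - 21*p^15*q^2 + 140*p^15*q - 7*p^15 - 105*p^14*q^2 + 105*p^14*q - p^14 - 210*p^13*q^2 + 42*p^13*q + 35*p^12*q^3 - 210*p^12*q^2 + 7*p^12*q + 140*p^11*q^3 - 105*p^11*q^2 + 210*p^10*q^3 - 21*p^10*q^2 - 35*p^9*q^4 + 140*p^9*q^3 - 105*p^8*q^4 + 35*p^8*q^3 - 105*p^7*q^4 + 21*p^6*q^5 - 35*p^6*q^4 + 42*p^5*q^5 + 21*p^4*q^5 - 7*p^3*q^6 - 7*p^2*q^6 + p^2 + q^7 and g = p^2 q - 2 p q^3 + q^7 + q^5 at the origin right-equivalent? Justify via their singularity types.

No.

The Hessian of f at 0 has rank 1. Corank 1: A-series; mu = 6 gives A_6. The Hessian of g at 0 has rank 0. Corank 2; j^3 = p^2*q has shape L^2 M (L != M), so D-series; mu = 8 gives D_8. f is A_6 but g is D_8, hence not right-equivalent.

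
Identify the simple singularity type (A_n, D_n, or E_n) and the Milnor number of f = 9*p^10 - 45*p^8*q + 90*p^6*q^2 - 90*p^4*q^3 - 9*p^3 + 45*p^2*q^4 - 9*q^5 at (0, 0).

Type E_{8}, Milnor number mu = 8.

The Hessian of f at 0 is [[0, 0], [0, 0]] with rank 0, so corank 2. A Groebner basis of the Jacobian ideal J(f) in C{p,q} is {q^4, p^2}; counting standard monomials gives mu = 8. Corank 2; j^3 = -9*p^3 is a perfect cube, so E-series; the 5-jet and mu = 8 give E_8.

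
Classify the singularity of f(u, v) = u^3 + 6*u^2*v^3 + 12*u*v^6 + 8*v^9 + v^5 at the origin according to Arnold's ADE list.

E_8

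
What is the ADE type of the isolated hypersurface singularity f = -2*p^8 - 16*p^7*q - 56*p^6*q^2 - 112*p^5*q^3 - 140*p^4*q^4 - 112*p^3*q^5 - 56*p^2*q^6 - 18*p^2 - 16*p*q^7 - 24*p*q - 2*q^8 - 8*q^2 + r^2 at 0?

A7

The Hessian of f at 0 has rank 2. Corank 1: A-series; mu = 7 gives A_7.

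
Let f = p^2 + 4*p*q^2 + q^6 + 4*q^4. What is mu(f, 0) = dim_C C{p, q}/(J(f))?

5

The Hessian of f at 0 has rank 1. Corank 1: A-series; mu = 5 gives A_5.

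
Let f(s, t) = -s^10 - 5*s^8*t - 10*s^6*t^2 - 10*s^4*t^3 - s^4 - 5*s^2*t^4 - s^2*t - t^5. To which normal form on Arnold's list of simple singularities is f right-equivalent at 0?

D_6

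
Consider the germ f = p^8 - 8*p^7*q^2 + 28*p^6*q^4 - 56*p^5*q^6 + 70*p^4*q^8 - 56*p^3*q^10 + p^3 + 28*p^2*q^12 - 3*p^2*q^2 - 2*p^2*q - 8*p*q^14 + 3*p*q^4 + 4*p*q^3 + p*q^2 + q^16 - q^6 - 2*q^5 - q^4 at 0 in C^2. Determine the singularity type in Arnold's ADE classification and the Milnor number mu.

Type D_{9}, Milnor number mu = 9.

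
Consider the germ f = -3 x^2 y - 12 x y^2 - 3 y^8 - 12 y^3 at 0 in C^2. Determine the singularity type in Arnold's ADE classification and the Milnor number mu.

Type D_{9}, Milnor number mu = 9.

The Hessian of f at 0 is [[0, 0], [0, 0]] with rank 0, so corank 2. A Groebner basis of the Jacobian ideal J(f) in C{x,y} is {x^2/8 + y^7 - y^2/2, x^3 + 8*y^3, x*y + 2*y^2}; counting standard monomials gives mu = 9. Corank 2; j^3 = -3*y*(x + 2*y)^2 has shape L^2 M (L != M), so D-series; mu = 9 gives D_9.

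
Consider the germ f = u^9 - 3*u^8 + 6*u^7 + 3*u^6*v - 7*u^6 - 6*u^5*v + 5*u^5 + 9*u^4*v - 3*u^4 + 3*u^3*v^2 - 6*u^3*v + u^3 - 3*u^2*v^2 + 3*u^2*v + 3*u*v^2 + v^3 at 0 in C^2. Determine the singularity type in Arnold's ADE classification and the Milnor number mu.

Type E_8, Milnor number mu = 8.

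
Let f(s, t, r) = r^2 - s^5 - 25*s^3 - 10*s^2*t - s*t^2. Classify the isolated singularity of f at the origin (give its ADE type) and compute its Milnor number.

Type D6, Milnor number mu = 6.

The Hessian of f at 0 has rank 1. Corank 2; j^3 = -s*(5*s + t)^2 has shape L^2 M (L != M), so D-series; mu = 6 gives D_6.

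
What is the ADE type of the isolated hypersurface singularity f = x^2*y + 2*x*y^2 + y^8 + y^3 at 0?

The Hessian of f at 0 is [[0, 0], [0, 0]] with rank 0, so corank 2. A Groebner basis of the Jacobian ideal J(f) in C{x,y} is {x^2/8 + y^7 - y^2/8, x^3 + y^3, x*y + y^2}; counting standard monomials gives mu = 9. Corank 2; j^3 = y*(x + y)^2 has shape L^2 M (L != M), so D-series; mu = 9 gives D_9.

D9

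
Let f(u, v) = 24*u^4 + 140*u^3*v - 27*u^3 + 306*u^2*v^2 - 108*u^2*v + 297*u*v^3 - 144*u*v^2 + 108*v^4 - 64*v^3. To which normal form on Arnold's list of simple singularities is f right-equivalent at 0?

The Hessian of f at 0 has rank 0. Corank 2; j^3 = -(3*u + 4*v)^3 is a perfect cube, so E-series; the 4-jet and mu = 7 give E_7.

E_7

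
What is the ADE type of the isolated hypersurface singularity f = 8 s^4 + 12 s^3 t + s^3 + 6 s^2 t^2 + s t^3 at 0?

E_{7}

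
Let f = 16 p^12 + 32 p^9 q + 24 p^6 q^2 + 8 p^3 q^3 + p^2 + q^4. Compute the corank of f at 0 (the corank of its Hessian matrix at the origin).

1

The Hessian at 0 is [[2, 0], [0, 0]] of rank 1; hence corank 1.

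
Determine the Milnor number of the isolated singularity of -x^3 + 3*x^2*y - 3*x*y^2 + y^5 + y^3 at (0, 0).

8

The Hessian of f at 0 has rank 0. Corank 2; j^3 = -(x - y)^3 is a perfect cube, so E-series; the 5-jet and mu = 8 give E_8.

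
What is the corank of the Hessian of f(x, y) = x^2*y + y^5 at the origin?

2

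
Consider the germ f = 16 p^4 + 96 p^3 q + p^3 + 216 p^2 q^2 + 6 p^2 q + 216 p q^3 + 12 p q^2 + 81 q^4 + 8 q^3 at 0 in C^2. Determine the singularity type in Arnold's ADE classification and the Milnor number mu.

Type E6, Milnor number mu = 6.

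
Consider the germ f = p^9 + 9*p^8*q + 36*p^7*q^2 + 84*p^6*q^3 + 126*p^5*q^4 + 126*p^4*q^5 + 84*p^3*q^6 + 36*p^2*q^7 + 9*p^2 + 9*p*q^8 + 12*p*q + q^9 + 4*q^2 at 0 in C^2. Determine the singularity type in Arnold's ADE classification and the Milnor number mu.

The Hessian of f at 0 is [[18, 12], [12, 8]] with rank 1, so corank 1. A Groebner basis of the Jacobian ideal J(f) in C{p,q} is {q^8, p + 2*q/3}; counting standard monomials gives mu = 8. Corank 1: A-series; mu = 8 gives A_8.

Type A_{8}, Milnor number mu = 8.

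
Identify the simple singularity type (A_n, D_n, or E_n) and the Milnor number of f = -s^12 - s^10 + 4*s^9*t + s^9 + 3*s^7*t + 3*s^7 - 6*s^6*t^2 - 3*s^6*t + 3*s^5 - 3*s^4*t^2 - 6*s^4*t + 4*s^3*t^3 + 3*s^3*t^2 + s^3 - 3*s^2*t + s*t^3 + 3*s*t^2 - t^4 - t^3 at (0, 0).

Type E7, Milnor number mu = 7.

The Hessian of f at 0 is [[0, 0], [0, 0]] with rank 0, so corank 2. A Groebner basis of the Jacobian ideal J(f) in C{s,t} is {s^3 - 3*s^2*t - 6*s^2 + 12*s*t - 6*t^2, 3*s^2 + s*t^2 - 6*s*t + 3*t^2, 3*s^2 - 6*s*t + t^3 + 3*t^2}; counting standard monomials gives mu = 7. Corank 2; j^3 = (s - t)^3 is a perfect cube, so E-series; the 4-jet and mu = 7 give E_7.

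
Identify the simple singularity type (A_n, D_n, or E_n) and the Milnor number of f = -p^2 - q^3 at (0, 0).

Type A2, Milnor number mu = 2.

The Hessian of f at 0 is [[-2, 0], [0, 0]] with rank 1, so corank 1. A Groebner basis of the Jacobian ideal J(f) in C{p,q} is {q^2, p}; counting standard monomials gives mu = 2. Corank 1: A-series; mu = 2 gives A_2.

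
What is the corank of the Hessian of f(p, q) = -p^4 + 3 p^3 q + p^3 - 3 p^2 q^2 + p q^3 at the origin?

2

Hessian at 0 has rank 0.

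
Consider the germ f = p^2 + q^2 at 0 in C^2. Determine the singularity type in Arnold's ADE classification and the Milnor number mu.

Type A_{1}, Milnor number mu = 1.

The Hessian of f at 0 has rank 2. Corank 0: nondegenerate Morse point, so A_1.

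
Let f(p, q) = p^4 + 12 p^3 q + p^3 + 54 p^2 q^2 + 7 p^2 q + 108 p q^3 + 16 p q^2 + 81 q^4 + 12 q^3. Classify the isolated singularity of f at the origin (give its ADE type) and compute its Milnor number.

Type D_5, Milnor number mu = 5.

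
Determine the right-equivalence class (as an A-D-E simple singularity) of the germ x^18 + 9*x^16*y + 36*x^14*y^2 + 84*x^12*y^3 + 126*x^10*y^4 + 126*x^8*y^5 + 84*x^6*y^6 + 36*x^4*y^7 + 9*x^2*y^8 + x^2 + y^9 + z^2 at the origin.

The Hessian of f at 0 has rank 2. Corank 1: A-series; mu = 8 gives A_8.

A_8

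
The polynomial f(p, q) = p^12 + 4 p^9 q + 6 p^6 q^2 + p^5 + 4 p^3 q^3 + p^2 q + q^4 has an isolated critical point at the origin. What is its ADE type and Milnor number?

Type D5, Milnor number mu = 5.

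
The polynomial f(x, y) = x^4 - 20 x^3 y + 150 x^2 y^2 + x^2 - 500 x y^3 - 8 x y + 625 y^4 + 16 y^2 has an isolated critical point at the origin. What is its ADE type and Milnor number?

The Hessian of f at 0 is [[2, -8], [-8, 32]] with rank 1, so corank 1. A Groebner basis of the Jacobian ideal J(f) in C{x,y} is {y^3, x - 4*y}; counting standard monomials gives mu = 3. Corank 1: A-series; mu = 3 gives A_3.

Type A_{3}, Milnor number mu = 3.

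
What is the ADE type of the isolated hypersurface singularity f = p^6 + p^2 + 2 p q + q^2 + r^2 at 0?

A_{5}

The Hessian of f at 0 is [[2, 2, 0], [2, 2, 0], [0, 0, 2]] with rank 2, so corank 1. A Groebner basis of the Jacobian ideal J(f) in C{p,q,r} is {q^5, p + q, r}; counting standard monomials gives mu = 5. Corank 1: A-series; mu = 5 gives A_5.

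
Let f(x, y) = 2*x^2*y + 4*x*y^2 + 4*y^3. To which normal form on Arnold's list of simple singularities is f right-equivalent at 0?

The Hessian of f at 0 is [[0, 0], [0, 0]] with rank 0, so corank 2. A Groebner basis of the Jacobian ideal J(f) in C{x,y} is {y^3, x^2 + 2*y^2, x*y + y^2}; counting standard monomials gives mu = 4. Corank 2; j^3 = 2*y*(x^2 + 2*x*y + 2*y^2) splits into three distinct lines over C (the quadratic factor has nonzero discriminant), so D_4.

D_4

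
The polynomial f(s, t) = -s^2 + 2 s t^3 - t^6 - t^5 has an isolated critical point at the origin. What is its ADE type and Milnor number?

Type A_{4}, Milnor number mu = 4.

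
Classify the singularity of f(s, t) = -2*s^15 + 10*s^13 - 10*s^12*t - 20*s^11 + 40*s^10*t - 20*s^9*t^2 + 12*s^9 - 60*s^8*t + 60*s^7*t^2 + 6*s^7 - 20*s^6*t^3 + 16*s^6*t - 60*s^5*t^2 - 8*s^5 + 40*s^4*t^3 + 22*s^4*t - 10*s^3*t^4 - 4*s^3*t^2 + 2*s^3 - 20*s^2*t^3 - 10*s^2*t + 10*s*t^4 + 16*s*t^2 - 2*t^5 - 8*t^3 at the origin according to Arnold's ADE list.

D6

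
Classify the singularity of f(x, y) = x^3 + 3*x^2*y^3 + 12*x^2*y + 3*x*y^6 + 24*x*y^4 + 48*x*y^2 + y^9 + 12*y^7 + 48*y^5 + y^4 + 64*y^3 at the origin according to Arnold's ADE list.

E_6

The Hessian of f at 0 has rank 0. Corank 2; j^3 = (x + 4*y)^3 is a perfect cube, so E-series; the 4-jet and mu = 6 give E_6.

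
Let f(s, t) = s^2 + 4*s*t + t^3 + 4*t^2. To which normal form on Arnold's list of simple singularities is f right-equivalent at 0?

A_2

The Hessian of f at 0 is [[2, 4], [4, 8]] with rank 1, so corank 1. A Groebner basis of the Jacobian ideal J(f) in C{s,t} is {t^2, s + 2*t}; counting standard monomials gives mu = 2. Corank 1: A-series; mu = 2 gives A_2.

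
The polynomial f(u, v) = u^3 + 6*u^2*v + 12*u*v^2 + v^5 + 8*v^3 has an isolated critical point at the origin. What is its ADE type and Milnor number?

Type E_{8}, Milnor number mu = 8.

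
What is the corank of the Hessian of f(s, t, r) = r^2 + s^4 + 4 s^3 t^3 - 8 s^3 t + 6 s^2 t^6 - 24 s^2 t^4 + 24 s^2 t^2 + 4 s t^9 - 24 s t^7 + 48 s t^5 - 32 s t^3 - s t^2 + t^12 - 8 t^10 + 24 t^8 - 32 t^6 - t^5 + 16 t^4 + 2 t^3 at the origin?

2

The Hessian at 0 is [[0, 0, 0], [0, 0, 0], [0, 0, 2]] of rank 1; hence corank 2.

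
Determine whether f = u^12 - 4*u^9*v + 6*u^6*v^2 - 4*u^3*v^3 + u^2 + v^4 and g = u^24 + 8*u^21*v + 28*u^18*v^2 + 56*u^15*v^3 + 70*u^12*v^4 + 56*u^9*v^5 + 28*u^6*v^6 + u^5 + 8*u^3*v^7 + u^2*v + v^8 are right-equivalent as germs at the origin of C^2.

The Hessian of f at 0 has rank 1. Corank 1: A-series; mu = 3 gives A_3. The Hessian of g at 0 has rank 0. Corank 2; j^3 = u^2*v has shape L^2 M (L != M), so D-series; mu = 9 gives D_9. f is A_3 but g is D_9, hence not right-equivalent.

No.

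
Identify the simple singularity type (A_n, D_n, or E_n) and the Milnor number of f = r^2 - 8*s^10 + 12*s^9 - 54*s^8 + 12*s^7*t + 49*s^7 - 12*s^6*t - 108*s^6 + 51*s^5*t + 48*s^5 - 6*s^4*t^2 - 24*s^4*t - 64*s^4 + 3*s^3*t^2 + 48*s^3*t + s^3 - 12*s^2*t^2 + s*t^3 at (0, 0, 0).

Type E7, Milnor number mu = 7.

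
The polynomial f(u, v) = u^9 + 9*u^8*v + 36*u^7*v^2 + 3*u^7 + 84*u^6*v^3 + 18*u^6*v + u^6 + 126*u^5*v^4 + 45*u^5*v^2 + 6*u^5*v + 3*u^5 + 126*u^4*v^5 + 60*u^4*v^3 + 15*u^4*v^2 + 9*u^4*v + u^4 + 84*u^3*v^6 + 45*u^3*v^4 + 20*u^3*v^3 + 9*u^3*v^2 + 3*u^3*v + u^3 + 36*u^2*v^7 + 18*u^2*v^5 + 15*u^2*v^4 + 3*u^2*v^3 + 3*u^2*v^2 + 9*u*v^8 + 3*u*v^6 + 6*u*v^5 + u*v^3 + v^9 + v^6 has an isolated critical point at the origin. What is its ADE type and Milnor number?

The Hessian of f at 0 has rank 0. Corank 2; j^3 = u^3 is a perfect cube, so E-series; the 4-jet and mu = 7 give E_7.

Type E_7, Milnor number mu = 7.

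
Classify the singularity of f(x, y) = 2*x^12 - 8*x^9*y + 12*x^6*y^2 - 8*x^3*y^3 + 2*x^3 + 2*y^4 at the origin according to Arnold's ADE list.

E6

The Hessian of f at 0 has rank 0. Corank 2; j^3 = 2*x^3 is a perfect cube, so E-series; the 4-jet and mu = 6 give E_6.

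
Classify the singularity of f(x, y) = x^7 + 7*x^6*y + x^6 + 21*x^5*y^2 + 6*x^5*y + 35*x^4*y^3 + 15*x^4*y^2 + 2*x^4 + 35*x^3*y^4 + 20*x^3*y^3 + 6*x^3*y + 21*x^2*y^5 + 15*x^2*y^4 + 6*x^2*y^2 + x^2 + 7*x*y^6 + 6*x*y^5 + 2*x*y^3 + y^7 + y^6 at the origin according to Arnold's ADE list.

The Hessian of f at 0 has rank 1. Corank 1: A-series; mu = 6 gives A_6.

A_6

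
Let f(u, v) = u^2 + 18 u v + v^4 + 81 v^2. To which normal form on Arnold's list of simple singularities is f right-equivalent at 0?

The Hessian of f at 0 has rank 1. Corank 1: A-series; mu = 3 gives A_3.

A3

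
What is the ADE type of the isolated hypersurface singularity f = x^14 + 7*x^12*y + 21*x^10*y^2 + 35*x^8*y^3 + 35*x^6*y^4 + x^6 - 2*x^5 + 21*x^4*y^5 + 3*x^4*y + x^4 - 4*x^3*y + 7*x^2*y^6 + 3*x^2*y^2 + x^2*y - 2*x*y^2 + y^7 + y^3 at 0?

D8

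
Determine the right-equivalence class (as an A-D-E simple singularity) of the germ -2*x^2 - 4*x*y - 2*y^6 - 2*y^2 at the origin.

A5

The Hessian of f at 0 is [[-4, -4], [-4, -4]] with rank 1, so corank 1. A Groebner basis of the Jacobian ideal J(f) in C{x,y} is {y^5, x + y}; counting standard monomials gives mu = 5. Corank 1: A-series; mu = 5 gives A_5.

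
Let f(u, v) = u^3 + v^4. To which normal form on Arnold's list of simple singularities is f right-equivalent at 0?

E6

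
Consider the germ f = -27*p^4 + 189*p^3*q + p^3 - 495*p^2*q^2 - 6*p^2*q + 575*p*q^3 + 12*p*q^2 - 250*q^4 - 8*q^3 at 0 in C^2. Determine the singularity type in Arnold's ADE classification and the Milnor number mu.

Type E_7, Milnor number mu = 7.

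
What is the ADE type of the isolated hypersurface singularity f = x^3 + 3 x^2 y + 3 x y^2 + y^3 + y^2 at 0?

A_2

The Hessian of f at 0 is [[0, 0], [0, 2]] with rank 1, so corank 1. A Groebner basis of the Jacobian ideal J(f) in C{x,y} is {x^2, y}; counting standard monomials gives mu = 2. Corank 1: A-series; mu = 2 gives A_2.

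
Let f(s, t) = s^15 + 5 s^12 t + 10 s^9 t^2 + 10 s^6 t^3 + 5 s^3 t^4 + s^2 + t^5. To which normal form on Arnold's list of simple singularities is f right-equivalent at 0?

The Hessian of f at 0 is [[2, 0], [0, 0]] with rank 1, so corank 1. A Groebner basis of the Jacobian ideal J(f) in C{s,t} is {t^4, s}; counting standard monomials gives mu = 4. Corank 1: A-series; mu = 4 gives A_4.

A4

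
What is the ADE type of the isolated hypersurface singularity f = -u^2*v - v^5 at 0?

D6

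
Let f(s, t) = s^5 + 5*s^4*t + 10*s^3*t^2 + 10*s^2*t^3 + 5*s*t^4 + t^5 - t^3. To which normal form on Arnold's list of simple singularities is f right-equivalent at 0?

The Hessian of f at 0 has rank 0. Corank 2; j^3 = -t^3 is a perfect cube, so E-series; the 5-jet and mu = 8 give E_8.

E8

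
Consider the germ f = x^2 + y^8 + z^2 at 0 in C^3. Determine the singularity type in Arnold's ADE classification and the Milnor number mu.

Type A_7, Milnor number mu = 7.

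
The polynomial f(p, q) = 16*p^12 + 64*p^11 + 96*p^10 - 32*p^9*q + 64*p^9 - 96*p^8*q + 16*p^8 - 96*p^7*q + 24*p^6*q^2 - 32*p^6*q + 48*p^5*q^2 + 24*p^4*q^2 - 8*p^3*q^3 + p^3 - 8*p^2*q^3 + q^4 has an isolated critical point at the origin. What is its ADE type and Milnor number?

The Hessian of f at 0 has rank 0. Corank 2; j^3 = p^3 is a perfect cube, so E-series; the 4-jet and mu = 6 give E_6.

Type E_6, Milnor number mu = 6.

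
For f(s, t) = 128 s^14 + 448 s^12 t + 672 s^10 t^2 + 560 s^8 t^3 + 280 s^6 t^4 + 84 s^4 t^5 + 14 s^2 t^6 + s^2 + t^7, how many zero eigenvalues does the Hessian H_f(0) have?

The Hessian at 0 is [[2, 0], [0, 0]] of rank 1; hence corank 1.

1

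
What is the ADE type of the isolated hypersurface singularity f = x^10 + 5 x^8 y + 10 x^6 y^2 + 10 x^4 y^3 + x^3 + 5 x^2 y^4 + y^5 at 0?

E8

The Hessian of f at 0 is [[0, 0], [0, 0]] with rank 0, so corank 2. A Groebner basis of the Jacobian ideal J(f) in C{x,y} is {y^4, x^2}; counting standard monomials gives mu = 8. Corank 2; j^3 = x^3 is a perfect cube, so E-series; the 5-jet and mu = 8 give E_8.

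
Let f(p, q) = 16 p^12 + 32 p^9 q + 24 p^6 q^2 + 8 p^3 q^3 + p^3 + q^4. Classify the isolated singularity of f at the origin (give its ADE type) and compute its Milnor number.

The Hessian of f at 0 is [[0, 0], [0, 0]] with rank 0, so corank 2. A Groebner basis of the Jacobian ideal J(f) in C{p,q} is {q^3, p^2}; counting standard monomials gives mu = 6. Corank 2; j^3 = p^3 is a perfect cube, so E-series; the 4-jet and mu = 6 give E_6.

Type E_{6}, Milnor number mu = 6.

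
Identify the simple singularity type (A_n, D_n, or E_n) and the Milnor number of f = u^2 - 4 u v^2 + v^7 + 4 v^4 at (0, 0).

The Hessian of f at 0 has rank 1. Corank 1: A-series; mu = 6 gives A_6.

Type A6, Milnor number mu = 6.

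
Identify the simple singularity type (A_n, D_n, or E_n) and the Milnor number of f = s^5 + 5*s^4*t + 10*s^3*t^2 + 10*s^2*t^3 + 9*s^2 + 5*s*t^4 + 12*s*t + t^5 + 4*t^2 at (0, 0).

The Hessian of f at 0 is [[18, 12], [12, 8]] with rank 1, so corank 1. A Groebner basis of the Jacobian ideal J(f) in C{s,t} is {t^4, s + 2*t/3}; counting standard monomials gives mu = 4. Corank 1: A-series; mu = 4 gives A_4.

Type A4, Milnor number mu = 4.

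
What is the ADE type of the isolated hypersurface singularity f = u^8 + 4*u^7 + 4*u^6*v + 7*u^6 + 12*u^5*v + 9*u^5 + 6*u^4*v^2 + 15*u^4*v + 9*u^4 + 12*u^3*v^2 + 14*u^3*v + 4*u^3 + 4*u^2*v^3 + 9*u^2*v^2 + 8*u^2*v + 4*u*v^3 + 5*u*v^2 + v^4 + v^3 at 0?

The Hessian of f at 0 has rank 0. Corank 2; j^3 = (u + v)*(2*u + v)^2 has shape L^2 M (L != M), so D-series; mu = 5 gives D_5.

D5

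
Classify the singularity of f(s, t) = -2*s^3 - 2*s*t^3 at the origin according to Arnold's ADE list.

E_7

The Hessian of f at 0 has rank 0. Corank 2; j^3 = -2*s^3 is a perfect cube, so E-series; the 4-jet and mu = 7 give E_7.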